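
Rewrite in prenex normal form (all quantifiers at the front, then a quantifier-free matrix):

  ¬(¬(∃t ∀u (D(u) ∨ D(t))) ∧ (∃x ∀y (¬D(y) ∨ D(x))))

Move each ¬ inward, flipping quantifiers it crosses:
  (∃t ∀u (D(u) ∨ D(t))) ∨ (∀x ∃y (D(y) ∧ ¬D(x)))
All bound variables are already distinct, so no renaming is needed.
Finally move all quantifiers to the prefix:
  ∃t ∀u ∀x ∃y (D(u) ∨ D(t) ∨ D(y) ∧ ¬D(x))

∃t ∀u ∀x ∃y (D(u) ∨ D(t) ∨ D(y) ∧ ¬D(x))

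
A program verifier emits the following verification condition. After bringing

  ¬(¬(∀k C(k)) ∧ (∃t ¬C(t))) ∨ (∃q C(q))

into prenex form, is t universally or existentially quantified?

universal

Move each ¬ inward, flipping quantifiers it crosses:
  (∀k C(k)) ∨ (∀t C(t)) ∨ (∃q C(q))
All bound variables are already distinct, so no renaming is needed.
Pull the quantifiers to the front (each side's bound variable is not free in the other side):
  ∀k ∀t ∃q (C(k) ∨ C(t) ∨ C(q))
The quantifier ∃t sits under an odd number of negations, so it flips to ∀t.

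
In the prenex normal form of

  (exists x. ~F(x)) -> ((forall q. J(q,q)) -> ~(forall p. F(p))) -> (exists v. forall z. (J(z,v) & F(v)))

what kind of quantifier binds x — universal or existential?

universal

Rewrite implications/biconditionals: A → B as ¬A ∨ B.
  ~(exists x. ~F(x)) | ~(~(forall q. J(q,q)) | ~(forall p. F(p))) | (exists v. forall z. (J(z,v) & F(v)))
Drive negations inward (¬∀x A ≡ ∃x ¬A, ¬∃x A ≡ ∀x ¬A, De Morgan for ∧/∨):
  (forall x. F(x)) | (forall q. J(q,q)) & (forall p. F(p)) | (exists v. forall z. (J(z,v) & F(v)))
Finally move all quantifiers to the prefix:
  forall x. forall q. forall p. exists v. forall z. (F(x) | J(q,q) & F(p) | J(z,v) & F(v))
The quantifier exists x sits under an odd number of negations (counting the antecedent side of each →), so it flips to forall x.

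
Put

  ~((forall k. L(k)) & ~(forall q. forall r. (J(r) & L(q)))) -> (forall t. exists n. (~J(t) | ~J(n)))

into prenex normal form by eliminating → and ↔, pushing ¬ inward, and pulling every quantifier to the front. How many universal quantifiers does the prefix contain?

2

First replace A → B with ¬A ∨ B.
  ~~((forall k. L(k)) & ~(forall q. forall r. (J(r) & L(q)))) | (forall t. exists n. (~J(t) | ~J(n)))
Move each ¬ inward, flipping quantifiers it crosses:
  (forall k. L(k)) & (exists q. exists r. (~J(r) | ~L(q))) | (forall t. exists n. (~J(t) | ~J(n)))
All bound variables are already distinct, so no renaming is needed.
Finally move all quantifiers to the prefix:
  forall k. exists q. exists r. forall t. exists n. (L(k) & (~J(r) | ~L(q)) | ~J(t) | ~J(n))
The prefix is forall k exists q exists r forall t exists n: 2 universal, 3 existential.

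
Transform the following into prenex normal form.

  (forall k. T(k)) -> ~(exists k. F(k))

Eliminate → and ↔ using ¬ and ∨.
  ~(forall k. T(k)) | ~(exists k. F(k))
Drive negations inward (¬∀x A ≡ ∃x ¬A, ¬∃x A ≡ ∀x ¬A, De Morgan for ∧/∨):
  (exists k. ~T(k)) | (forall k. ~F(k))
Give each quantifier a distinct variable: k↦c.
  (exists k. ~T(k)) | (forall c. ~F(c))
Finally move all quantifiers to the prefix:
  exists k. forall c. (~T(k) | ~F(c))

exists k. forall c. (~T(k) | ~F(c))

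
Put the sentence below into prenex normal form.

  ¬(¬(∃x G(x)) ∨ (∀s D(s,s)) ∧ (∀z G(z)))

∃x ∃s ∃z (G(x) ∧ (¬D(s,s) ∨ ¬G(z)))

Push ¬ through the quantifiers and connectives to reach negation normal form:
  (∃x G(x)) ∧ ((∃s ¬D(s,s)) ∨ (∃z ¬G(z)))
Finally move all quantifiers to the prefix:
  ∃x ∃s ∃z (G(x) ∧ (¬D(s,s) ∨ ¬G(z)))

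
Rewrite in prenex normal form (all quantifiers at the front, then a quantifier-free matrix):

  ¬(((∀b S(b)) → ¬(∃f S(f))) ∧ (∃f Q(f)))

First replace A → B with ¬A ∨ B.
  ¬((¬(∀b S(b)) ∨ ¬(∃f S(f))) ∧ (∃f Q(f)))
Drive negations inward (¬∀x A ≡ ∃x ¬A, ¬∃x A ≡ ∀x ¬A, De Morgan for ∧/∨):
  (∀b S(b)) ∧ (∃f S(f)) ∨ (∀f ¬Q(f))
Standardize variables apart so no two quantifiers bind the same name: f↦r.
  (∀b S(b)) ∧ (∃f S(f)) ∨ (∀r ¬Q(r))
Finally move all quantifiers to the prefix:
  ∀b ∃f ∀r (S(b) ∧ S(f) ∨ ¬Q(r))

∀b ∃f ∀r (S(b) ∧ S(f) ∨ ¬Q(r))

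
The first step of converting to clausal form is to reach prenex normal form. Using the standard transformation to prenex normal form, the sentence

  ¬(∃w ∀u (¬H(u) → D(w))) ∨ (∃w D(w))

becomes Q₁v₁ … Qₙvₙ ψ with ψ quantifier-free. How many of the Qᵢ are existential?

First replace A → B with ¬A ∨ B.
  ¬(∃w ∀u (¬¬H(u) ∨ D(w))) ∨ (∃w D(w))
Move each ¬ inward, flipping quantifiers it crosses:
  (∀w ∃u (¬H(u) ∧ ¬D(w))) ∨ (∃w D(w))
Rename bound variables to avoid capture: w↦v1.
  (∀w ∃u (¬H(u) ∧ ¬D(w))) ∨ (∃v1 D(v1))
Finally move all quantifiers to the prefix:
  ∀w ∃u ∃v1 (¬H(u) ∧ ¬D(w) ∨ D(v1))
The prefix is ∀w ∃u ∃v1: 1 universal, 2 existential.

2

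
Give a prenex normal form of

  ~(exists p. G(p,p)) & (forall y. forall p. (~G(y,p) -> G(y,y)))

Eliminate → and ↔ using ¬ and ∨.
  ~(exists p. G(p,p)) & (forall y. forall p. (~~G(y,p) | G(y,y)))
Drive negations inward (¬∀x A ≡ ∃x ¬A, ¬∃x A ≡ ∀x ¬A, De Morgan for ∧/∨):
  (forall p. ~G(p,p)) & (forall y. forall p. (G(y,p) | G(y,y)))
Rename bound variables to avoid capture: p↦a.
  (forall p. ~G(p,p)) & (forall y. forall a. (G(y,a) | G(y,y)))
Pull the quantifiers to the front (each side's bound variable is not free in the other side):
  forall p. forall y. forall a. (~G(p,p) & (G(y,a) | G(y,y)))

forall p. forall y. forall a. (~G(p,p) & (G(y,a) | G(y,y)))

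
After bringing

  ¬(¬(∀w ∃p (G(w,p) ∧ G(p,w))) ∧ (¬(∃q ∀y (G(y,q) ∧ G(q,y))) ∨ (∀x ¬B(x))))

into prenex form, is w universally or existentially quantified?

Move each ¬ inward, flipping quantifiers it crosses:
  (∀w ∃p (G(w,p) ∧ G(p,w))) ∨ (∃q ∀y (G(y,q) ∧ G(q,y))) ∧ (∃x B(x))
All bound variables are already distinct, so no renaming is needed.
Finally move all quantifiers to the prefix:
  ∀w ∃p ∃q ∀y ∃x (G(w,p) ∧ G(p,w) ∨ G(y,q) ∧ G(q,y) ∧ B(x))
The quantifier ∀w sits under an even number of negations, so it remains universal.

universal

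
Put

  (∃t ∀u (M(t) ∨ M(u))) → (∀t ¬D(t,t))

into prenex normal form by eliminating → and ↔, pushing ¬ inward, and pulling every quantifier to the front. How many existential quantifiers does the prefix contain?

Eliminate → and ↔ using ¬ and ∨.
  ¬(∃t ∀u (M(t) ∨ M(u))) ∨ (∀t ¬D(t,t))
Drive negations inward (¬∀x A ≡ ∃x ¬A, ¬∃x A ≡ ∀x ¬A, De Morgan for ∧/∨):
  (∀t ∃u (¬M(t) ∧ ¬M(u))) ∨ (∀t ¬D(t,t))
Rename bound variables to avoid capture: t↦v1.
  (∀t ∃u (¬M(t) ∧ ¬M(u))) ∨ (∀v1 ¬D(v1,v1))
Extract every quantifier outward, since the variables are now distinct and don't occur free across branches:
  ∀t ∃u ∀v1 (¬M(t) ∧ ¬M(u) ∨ ¬D(v1,v1))
The prefix is ∀t ∃u ∀v1: 2 universal, 1 existential.

1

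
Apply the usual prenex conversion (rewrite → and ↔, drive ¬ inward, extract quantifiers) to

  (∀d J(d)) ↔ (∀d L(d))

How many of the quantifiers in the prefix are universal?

2

First replace A → B with ¬A ∨ B; A ↔ B as (¬A ∨ B) ∧ (¬B ∨ A).
  (¬(∀d J(d)) ∨ (∀d L(d))) ∧ (¬(∀d L(d)) ∨ (∀d J(d)))
Drive negations inward (¬∀x A ≡ ∃x ¬A, ¬∃x A ≡ ∀x ¬A, De Morgan for ∧/∨):
  ((∃d ¬J(d)) ∨ (∀d L(d))) ∧ ((∃d ¬L(d)) ∨ (∀d J(d)))
Rename bound variables to avoid capture: d↦r, d↦x, d↦u1.
  ((∃d ¬J(d)) ∨ (∀r L(r))) ∧ ((∃x ¬L(x)) ∨ (∀u1 J(u1)))
Finally move all quantifiers to the prefix:
  ∃d ∀r ∃x ∀u1 ((¬J(d) ∨ L(r)) ∧ (¬L(x) ∨ J(u1)))
The prefix is ∃d ∀r ∃x ∀u1: 2 universal, 2 existential.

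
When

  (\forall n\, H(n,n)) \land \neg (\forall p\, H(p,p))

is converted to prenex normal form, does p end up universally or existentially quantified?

Move each ¬ inward, flipping quantifiers it crosses:
  (\forall n\, H(n,n)) \land (\exists p\, \neg H(p,p))
All bound variables are already distinct, so no renaming is needed.
Extract every quantifier outward, since the variables are now distinct and don't occur free across branches:
  \forall n\, \exists p\, (H(n,n) \land \neg H(p,p))
The quantifier \forall p sits under an odd number of negations, so it flips to \exists p.

existential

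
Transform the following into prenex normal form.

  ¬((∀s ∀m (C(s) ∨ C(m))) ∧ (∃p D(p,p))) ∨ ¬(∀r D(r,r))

Move each ¬ inward, flipping quantifiers it crosses:
  (∃s ∃m (¬C(s) ∧ ¬C(m))) ∨ (∀p ¬D(p,p)) ∨ (∃r ¬D(r,r))
Extract every quantifier outward, since the variables are now distinct and don't occur free across branches:
  ∃s ∃m ∀p ∃r (¬C(s) ∧ ¬C(m) ∨ ¬D(p,p) ∨ ¬D(r,r))

∃s ∃m ∀p ∃r (¬C(s) ∧ ¬C(m) ∨ ¬D(p,p) ∨ ¬D(r,r))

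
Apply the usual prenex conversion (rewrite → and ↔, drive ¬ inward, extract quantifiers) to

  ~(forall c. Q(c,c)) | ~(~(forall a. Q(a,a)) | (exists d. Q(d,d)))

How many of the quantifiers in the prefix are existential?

Move each ¬ inward, flipping quantifiers it crosses:
  (exists c. ~Q(c,c)) | (forall a. Q(a,a)) & (forall d. ~Q(d,d))
Pull the quantifiers to the front (each side's bound variable is not free in the other side):
  exists c. forall a. forall d. (~Q(c,c) | Q(a,a) & ~Q(d,d))
The prefix is exists c forall a forall d: 2 universal, 1 existential.

1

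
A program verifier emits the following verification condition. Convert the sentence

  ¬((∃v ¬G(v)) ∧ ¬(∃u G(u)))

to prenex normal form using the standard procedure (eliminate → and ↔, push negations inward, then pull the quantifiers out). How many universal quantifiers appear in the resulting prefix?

Push ¬ through the quantifiers and connectives to reach negation normal form:
  (∀v G(v)) ∨ (∃u G(u))
Finally move all quantifiers to the prefix:
  ∀v ∃u (G(v) ∨ G(u))
The prefix is ∀v ∃u: 1 universal, 1 existential.

1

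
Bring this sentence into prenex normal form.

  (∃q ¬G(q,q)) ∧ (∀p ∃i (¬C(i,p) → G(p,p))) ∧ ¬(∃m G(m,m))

∃q ∀p ∃i ∀m (¬G(q,q) ∧ (C(i,p) ∨ G(p,p)) ∧ ¬G(m,m))

Rewrite implications/biconditionals: A → B as ¬A ∨ B.
  (∃q ¬G(q,q)) ∧ (∀p ∃i (¬¬C(i,p) ∨ G(p,p))) ∧ ¬(∃m G(m,m))
Move each ¬ inward, flipping quantifiers it crosses:
  (∃q ¬G(q,q)) ∧ (∀p ∃i (C(i,p) ∨ G(p,p))) ∧ (∀m ¬G(m,m))
Pull the quantifiers to the front (each side's bound variable is not free in the other side):
  ∃q ∀p ∃i ∀m (¬G(q,q) ∧ (C(i,p) ∨ G(p,p)) ∧ ¬G(m,m))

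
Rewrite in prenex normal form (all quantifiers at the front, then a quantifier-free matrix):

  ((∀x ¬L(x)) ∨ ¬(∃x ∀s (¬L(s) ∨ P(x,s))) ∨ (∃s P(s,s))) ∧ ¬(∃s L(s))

∀x ∀y ∃s ∃u1 ∀w ((¬L(x) ∨ L(s) ∧ ¬P(y,s) ∨ P(u1,u1)) ∧ ¬L(w))

Move each ¬ inward, flipping quantifiers it crosses:
  ((∀x ¬L(x)) ∨ (∀x ∃s (L(s) ∧ ¬P(x,s))) ∨ (∃s P(s,s))) ∧ (∀s ¬L(s))
Rename bound variables to avoid capture: x↦y, s↦u1, s↦w.
  ((∀x ¬L(x)) ∨ (∀y ∃s (L(s) ∧ ¬P(y,s))) ∨ (∃u1 P(u1,u1))) ∧ (∀w ¬L(w))
Finally move all quantifiers to the prefix:
  ∀x ∀y ∃s ∃u1 ∀w ((¬L(x) ∨ L(s) ∧ ¬P(y,s) ∨ P(u1,u1)) ∧ ¬L(w))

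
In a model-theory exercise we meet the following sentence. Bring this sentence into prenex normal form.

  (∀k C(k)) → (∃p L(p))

Rewrite implications/biconditionals: A → B as ¬A ∨ B.
  ¬(∀k C(k)) ∨ (∃p L(p))
Push ¬ through the quantifiers and connectives to reach negation normal form:
  (∃k ¬C(k)) ∨ (∃p L(p))
All bound variables are already distinct, so no renaming is needed.
Pull the quantifiers to the front (each side's bound variable is not free in the other side):
  ∃k ∃p (¬C(k) ∨ L(p))

∃k ∃p (¬C(k) ∨ L(p))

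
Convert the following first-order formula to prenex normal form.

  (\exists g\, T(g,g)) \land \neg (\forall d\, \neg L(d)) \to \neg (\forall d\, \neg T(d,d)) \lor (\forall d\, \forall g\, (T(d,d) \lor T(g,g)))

First replace A → B with ¬A ∨ B.
  \neg ((\exists g\, T(g,g)) \land \neg (\forall d\, \neg L(d))) \lor \neg (\forall d\, \neg T(d,d)) \lor (\forall d\, \forall g\, (T(d,d) \lor T(g,g)))
Push ¬ through the quantifiers and connectives to reach negation normal form:
  (\forall g\, \neg T(g,g)) \lor (\forall d\, \neg L(d)) \lor (\exists d\, T(d,d)) \lor (\forall d\, \forall g\, (T(d,d) \lor T(g,g)))
Standardize variables apart so no two quantifiers bind the same name: d↦z1, d↦q, g↦v1.
  (\forall g\, \neg T(g,g)) \lor (\forall d\, \neg L(d)) \lor (\exists z1\, T(z1,z1)) \lor (\forall q\, \forall v1\, (T(q,q) \lor T(v1,v1)))
Pull the quantifiers to the front (each side's bound variable is not free in the other side):
  \forall g\, \forall d\, \exists z1\, \forall q\, \forall v1\, (\neg T(g,g) \lor \neg L(d) \lor T(z1,z1) \lor T(q,q) \lor T(v1,v1))

\forall g\, \forall d\, \exists z1\, \forall q\, \forall v1\, (\neg T(g,g) \lor \neg L(d) \lor T(z1,z1) \lor T(q,q) \lor T(v1,v1))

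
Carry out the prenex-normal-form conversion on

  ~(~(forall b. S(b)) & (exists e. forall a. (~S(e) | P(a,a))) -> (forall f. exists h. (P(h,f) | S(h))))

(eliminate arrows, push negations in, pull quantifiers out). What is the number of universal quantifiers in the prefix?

First replace A → B with ¬A ∨ B.
  ~(~(~(forall b. S(b)) & (exists e. forall a. (~S(e) | P(a,a)))) | (forall f. exists h. (P(h,f) | S(h))))
Move each ¬ inward, flipping quantifiers it crosses:
  (exists b. ~S(b)) & (exists e. forall a. (~S(e) | P(a,a))) & (exists f. forall h. (~P(h,f) & ~S(h)))
All bound variables are already distinct, so no renaming is needed.
Pull the quantifiers to the front (each side's bound variable is not free in the other side):
  exists b. exists e. forall a. exists f. forall h. (~S(b) & (~S(e) | P(a,a)) & ~P(h,f) & ~S(h))
The prefix is exists b exists e forall a exists f forall h: 2 universal, 3 existential.

2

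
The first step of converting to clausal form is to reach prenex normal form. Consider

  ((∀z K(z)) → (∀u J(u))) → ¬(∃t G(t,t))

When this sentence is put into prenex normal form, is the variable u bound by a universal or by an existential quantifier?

existential

Rewrite implications/biconditionals: A → B as ¬A ∨ B.
  ¬(¬(∀z K(z)) ∨ (∀u J(u))) ∨ ¬(∃t G(t,t))
Move each ¬ inward, flipping quantifiers it crosses:
  (∀z K(z)) ∧ (∃u ¬J(u)) ∨ (∀t ¬G(t,t))
All bound variables are already distinct, so no renaming is needed.
Pull the quantifiers to the front (each side's bound variable is not free in the other side):
  ∀z ∃u ∀t (K(z) ∧ ¬J(u) ∨ ¬G(t,t))
The quantifier ∀u sits under an odd number of negations (counting the antecedent side of each →), so it flips to ∃u.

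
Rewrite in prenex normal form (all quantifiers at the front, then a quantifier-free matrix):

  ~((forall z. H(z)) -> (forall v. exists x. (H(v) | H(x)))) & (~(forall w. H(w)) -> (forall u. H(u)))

First replace A → B with ¬A ∨ B.
  ~(~(forall z. H(z)) | (forall v. exists x. (H(v) | H(x)))) & (~~(forall w. H(w)) | (forall u. H(u)))
Drive negations inward (¬∀x A ≡ ∃x ¬A, ¬∃x A ≡ ∀x ¬A, De Morgan for ∧/∨):
  (forall z. H(z)) & (exists v. forall x. (~H(v) & ~H(x))) & ((forall w. H(w)) | (forall u. H(u)))
All bound variables are already distinct, so no renaming is needed.
Finally move all quantifiers to the prefix:
  forall z. exists v. forall x. forall w. forall u. (H(z) & ~H(v) & ~H(x) & (H(w) | H(u)))

forall z. exists v. forall x. forall w. forall u. (H(z) & ~H(v) & ~H(x) & (H(w) | H(u)))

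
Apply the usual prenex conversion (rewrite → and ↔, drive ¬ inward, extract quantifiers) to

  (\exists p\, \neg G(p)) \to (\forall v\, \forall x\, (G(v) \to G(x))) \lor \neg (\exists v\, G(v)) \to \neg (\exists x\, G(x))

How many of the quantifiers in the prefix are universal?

2

First replace A → B with ¬A ∨ B.
  \neg (\exists p\, \neg G(p)) \lor \neg ((\forall v\, \forall x\, (\neg G(v) \lor G(x))) \lor \neg (\exists v\, G(v))) \lor \neg (\exists x\, G(x))
Push ¬ through the quantifiers and connectives to reach negation normal form:
  (\forall p\, G(p)) \lor (\exists v\, \exists x\, (G(v) \land \neg G(x))) \land (\exists v\, G(v)) \lor (\forall x\, \neg G(x))
Rename bound variables to avoid capture: v↦z, x↦a.
  (\forall p\, G(p)) \lor (\exists v\, \exists x\, (G(v) \land \neg G(x))) \land (\exists z\, G(z)) \lor (\forall a\, \neg G(a))
Pull the quantifiers to the front (each side's bound variable is not free in the other side):
  \forall p\, \exists v\, \exists x\, \exists z\, \forall a\, (G(p) \lor G(v) \land \neg G(x) \land G(z) \lor \neg G(a))
The prefix is \forall p \exists v \exists x \exists z \forall a: 2 universal, 3 existential.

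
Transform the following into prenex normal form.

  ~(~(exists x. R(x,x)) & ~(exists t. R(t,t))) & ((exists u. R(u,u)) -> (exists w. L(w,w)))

First replace A → B with ¬A ∨ B.
  ~(~(exists x. R(x,x)) & ~(exists t. R(t,t))) & (~(exists u. R(u,u)) | (exists w. L(w,w)))
Push ¬ through the quantifiers and connectives to reach negation normal form:
  ((exists x. R(x,x)) | (exists t. R(t,t))) & ((forall u. ~R(u,u)) | (exists w. L(w,w)))
All bound variables are already distinct, so no renaming is needed.
Extract every quantifier outward, since the variables are now distinct and don't occur free across branches:
  exists x. exists t. forall u. exists w. ((R(x,x) | R(t,t)) & (~R(u,u) | L(w,w)))

exists x. exists t. forall u. exists w. ((R(x,x) | R(t,t)) & (~R(u,u) | L(w,w)))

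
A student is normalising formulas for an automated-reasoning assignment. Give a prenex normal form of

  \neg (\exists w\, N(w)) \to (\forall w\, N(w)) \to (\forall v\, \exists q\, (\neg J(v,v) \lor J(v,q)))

\exists w\, \exists p\, \forall v\, \exists q\, (N(w) \lor \neg N(p) \lor \neg J(v,v) \lor J(v,q))

First replace A → B with ¬A ∨ B.
  \neg \neg (\exists w\, N(w)) \lor \neg (\forall w\, N(w)) \lor (\forall v\, \exists q\, (\neg J(v,v) \lor J(v,q)))
Move each ¬ inward, flipping quantifiers it crosses:
  (\exists w\, N(w)) \lor (\exists w\, \neg N(w)) \lor (\forall v\, \exists q\, (\neg J(v,v) \lor J(v,q)))
Give each quantifier a distinct variable: w↦p.
  (\exists w\, N(w)) \lor (\exists p\, \neg N(p)) \lor (\forall v\, \exists q\, (\neg J(v,v) \lor J(v,q)))
Extract every quantifier outward, since the variables are now distinct and don't occur free across branches:
  \exists w\, \exists p\, \forall v\, \exists q\, (N(w) \lor \neg N(p) \lor \neg J(v,v) \lor J(v,q))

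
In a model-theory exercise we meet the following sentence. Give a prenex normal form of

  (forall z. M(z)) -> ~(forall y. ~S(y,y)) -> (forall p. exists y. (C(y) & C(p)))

First replace A → B with ¬A ∨ B.
  ~(forall z. M(z)) | ~~(forall y. ~S(y,y)) | (forall p. exists y. (C(y) & C(p)))
Move each ¬ inward, flipping quantifiers it crosses:
  (exists z. ~M(z)) | (forall y. ~S(y,y)) | (forall p. exists y. (C(y) & C(p)))
Standardize variables apart so no two quantifiers bind the same name: y↦w.
  (exists z. ~M(z)) | (forall y. ~S(y,y)) | (forall p. exists w. (C(w) & C(p)))
Finally move all quantifiers to the prefix:
  exists z. forall y. forall p. exists w. (~M(z) | ~S(y,y) | C(w) & C(p))

exists z. forall y. forall p. exists w. (~M(z) | ~S(y,y) | C(w) & C(p))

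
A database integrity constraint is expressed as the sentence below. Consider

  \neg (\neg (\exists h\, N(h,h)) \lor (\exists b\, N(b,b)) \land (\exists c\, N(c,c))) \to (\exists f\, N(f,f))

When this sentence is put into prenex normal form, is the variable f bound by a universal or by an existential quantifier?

Rewrite implications/biconditionals: A → B as ¬A ∨ B.
  \neg \neg (\neg (\exists h\, N(h,h)) \lor (\exists b\, N(b,b)) \land (\exists c\, N(c,c))) \lor (\exists f\, N(f,f))
Drive negations inward (¬∀x A ≡ ∃x ¬A, ¬∃x A ≡ ∀x ¬A, De Morgan for ∧/∨):
  (\forall h\, \neg N(h,h)) \lor (\exists b\, N(b,b)) \land (\exists c\, N(c,c)) \lor (\exists f\, N(f,f))
All bound variables are already distinct, so no renaming is needed.
Finally move all quantifiers to the prefix:
  \forall h\, \exists b\, \exists c\, \exists f\, (\neg N(h,h) \lor N(b,b) \land N(c,c) \lor N(f,f))
The quantifier \exists f sits under an even number of negations (counting the antecedent side of each →), so it remains existential.

existential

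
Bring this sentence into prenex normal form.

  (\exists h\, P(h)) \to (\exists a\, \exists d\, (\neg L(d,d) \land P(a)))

\forall h\, \exists a\, \exists d\, (\neg P(h) \lor \neg L(d,d) \land P(a))

Rewrite implications/biconditionals: A → B as ¬A ∨ B.
  \neg (\exists h\, P(h)) \lor (\exists a\, \exists d\, (\neg L(d,d) \land P(a)))
Move each ¬ inward, flipping quantifiers it crosses:
  (\forall h\, \neg P(h)) \lor (\exists a\, \exists d\, (\neg L(d,d) \land P(a)))
All bound variables are already distinct, so no renaming is needed.
Pull the quantifiers to the front (each side's bound variable is not free in the other side):
  \forall h\, \exists a\, \exists d\, (\neg P(h) \lor \neg L(d,d) \land P(a))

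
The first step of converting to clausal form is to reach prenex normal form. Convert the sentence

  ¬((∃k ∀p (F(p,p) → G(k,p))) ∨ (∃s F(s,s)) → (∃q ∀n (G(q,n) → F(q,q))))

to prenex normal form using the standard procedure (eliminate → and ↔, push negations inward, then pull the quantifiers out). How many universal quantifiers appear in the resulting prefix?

2

Rewrite implications/biconditionals: A → B as ¬A ∨ B.
  ¬(¬((∃k ∀p (¬F(p,p) ∨ G(k,p))) ∨ (∃s F(s,s))) ∨ (∃q ∀n (¬G(q,n) ∨ F(q,q))))
Push ¬ through the quantifiers and connectives to reach negation normal form:
  ((∃k ∀p (¬F(p,p) ∨ G(k,p))) ∨ (∃s F(s,s))) ∧ (∀q ∃n (G(q,n) ∧ ¬F(q,q)))
Extract every quantifier outward, since the variables are now distinct and don't occur free across branches:
  ∃k ∀p ∃s ∀q ∃n ((¬F(p,p) ∨ G(k,p) ∨ F(s,s)) ∧ G(q,n) ∧ ¬F(q,q))
The prefix is ∃k ∀p ∃s ∀q ∃n: 2 universal, 3 existential.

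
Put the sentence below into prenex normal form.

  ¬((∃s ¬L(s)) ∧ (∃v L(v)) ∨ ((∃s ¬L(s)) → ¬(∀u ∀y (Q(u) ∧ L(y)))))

∀s ∀v ∃w ∀u ∀y ((L(s) ∨ ¬L(v)) ∧ ¬L(w) ∧ Q(u) ∧ L(y))

First replace A → B with ¬A ∨ B.
  ¬((∃s ¬L(s)) ∧ (∃v L(v)) ∨ ¬(∃s ¬L(s)) ∨ ¬(∀u ∀y (Q(u) ∧ L(y))))
Move each ¬ inward, flipping quantifiers it crosses:
  ((∀s L(s)) ∨ (∀v ¬L(v))) ∧ (∃s ¬L(s)) ∧ (∀u ∀y (Q(u) ∧ L(y)))
Rename bound variables to avoid capture: s↦w.
  ((∀s L(s)) ∨ (∀v ¬L(v))) ∧ (∃w ¬L(w)) ∧ (∀u ∀y (Q(u) ∧ L(y)))
Extract every quantifier outward, since the variables are now distinct and don't occur free across branches:
  ∀s ∀v ∃w ∀u ∀y ((L(s) ∨ ¬L(v)) ∧ ¬L(w) ∧ Q(u) ∧ L(y))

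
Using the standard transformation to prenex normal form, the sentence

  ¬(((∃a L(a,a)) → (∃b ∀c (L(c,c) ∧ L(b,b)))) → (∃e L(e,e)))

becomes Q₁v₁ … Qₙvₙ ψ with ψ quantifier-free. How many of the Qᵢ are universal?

First replace A → B with ¬A ∨ B.
  ¬(¬(¬(∃a L(a,a)) ∨ (∃b ∀c (L(c,c) ∧ L(b,b)))) ∨ (∃e L(e,e)))
Move each ¬ inward, flipping quantifiers it crosses:
  ((∀a ¬L(a,a)) ∨ (∃b ∀c (L(c,c) ∧ L(b,b)))) ∧ (∀e ¬L(e,e))
Pull the quantifiers to the front (each side's bound variable is not free in the other side):
  ∀a ∃b ∀c ∀e ((¬L(a,a) ∨ L(c,c) ∧ L(b,b)) ∧ ¬L(e,e))
The prefix is ∀a ∃b ∀c ∀e: 3 universal, 1 existential.

3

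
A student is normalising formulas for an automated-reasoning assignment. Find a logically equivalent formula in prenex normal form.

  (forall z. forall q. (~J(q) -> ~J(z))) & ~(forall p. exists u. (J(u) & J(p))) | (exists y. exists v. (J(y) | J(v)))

forall z. forall q. exists p. forall u. exists y. exists v. ((J(q) | ~J(z)) & (~J(u) | ~J(p)) | J(y) | J(v))

Eliminate → and ↔ using ¬ and ∨.
  (forall z. forall q. (~~J(q) | ~J(z))) & ~(forall p. exists u. (J(u) & J(p))) | (exists y. exists v. (J(y) | J(v)))
Move each ¬ inward, flipping quantifiers it crosses:
  (forall z. forall q. (J(q) | ~J(z))) & (exists p. forall u. (~J(u) | ~J(p))) | (exists y. exists v. (J(y) | J(v)))
All bound variables are already distinct, so no renaming is needed.
Finally move all quantifiers to the prefix:
  forall z. forall q. exists p. forall u. exists y. exists v. ((J(q) | ~J(z)) & (~J(u) | ~J(p)) | J(y) | J(v))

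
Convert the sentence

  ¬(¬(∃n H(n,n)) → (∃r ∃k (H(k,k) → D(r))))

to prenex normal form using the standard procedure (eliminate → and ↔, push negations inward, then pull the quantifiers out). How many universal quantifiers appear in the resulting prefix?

Eliminate → and ↔ using ¬ and ∨.
  ¬(¬¬(∃n H(n,n)) ∨ (∃r ∃k (¬H(k,k) ∨ D(r))))
Push ¬ through the quantifiers and connectives to reach negation normal form:
  (∀n ¬H(n,n)) ∧ (∀r ∀k (H(k,k) ∧ ¬D(r)))
All bound variables are already distinct, so no renaming is needed.
Extract every quantifier outward, since the variables are now distinct and don't occur free across branches:
  ∀n ∀r ∀k (¬H(n,n) ∧ H(k,k) ∧ ¬D(r))
The prefix is ∀n ∀r ∀k: 3 universal, 0 existential.

3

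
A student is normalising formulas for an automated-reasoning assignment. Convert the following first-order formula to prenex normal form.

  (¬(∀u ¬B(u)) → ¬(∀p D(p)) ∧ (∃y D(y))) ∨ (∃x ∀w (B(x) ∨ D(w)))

Eliminate → and ↔ using ¬ and ∨.
  ¬¬(∀u ¬B(u)) ∨ ¬(∀p D(p)) ∧ (∃y D(y)) ∨ (∃x ∀w (B(x) ∨ D(w)))
Push ¬ through the quantifiers and connectives to reach negation normal form:
  (∀u ¬B(u)) ∨ (∃p ¬D(p)) ∧ (∃y D(y)) ∨ (∃x ∀w (B(x) ∨ D(w)))
All bound variables are already distinct, so no renaming is needed.
Extract every quantifier outward, since the variables are now distinct and don't occur free across branches:
  ∀u ∃p ∃y ∃x ∀w (¬B(u) ∨ ¬D(p) ∧ D(y) ∨ B(x) ∨ D(w))

∀u ∃p ∃y ∃x ∀w (¬B(u) ∨ ¬D(p) ∧ D(y) ∨ B(x) ∨ D(w))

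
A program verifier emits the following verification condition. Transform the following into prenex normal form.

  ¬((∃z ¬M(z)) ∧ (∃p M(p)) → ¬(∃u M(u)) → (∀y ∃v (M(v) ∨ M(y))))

∃z ∃p ∀u ∃y ∀v (¬M(z) ∧ M(p) ∧ ¬M(u) ∧ ¬M(v) ∧ ¬M(y))

First replace A → B with ¬A ∨ B.
  ¬(¬((∃z ¬M(z)) ∧ (∃p M(p))) ∨ ¬¬(∃u M(u)) ∨ (∀y ∃v (M(v) ∨ M(y))))
Drive negations inward (¬∀x A ≡ ∃x ¬A, ¬∃x A ≡ ∀x ¬A, De Morgan for ∧/∨):
  (∃z ¬M(z)) ∧ (∃p M(p)) ∧ (∀u ¬M(u)) ∧ (∃y ∀v (¬M(v) ∧ ¬M(y)))
Finally move all quantifiers to the prefix:
  ∃z ∃p ∀u ∃y ∀v (¬M(z) ∧ M(p) ∧ ¬M(u) ∧ ¬M(v) ∧ ¬M(y))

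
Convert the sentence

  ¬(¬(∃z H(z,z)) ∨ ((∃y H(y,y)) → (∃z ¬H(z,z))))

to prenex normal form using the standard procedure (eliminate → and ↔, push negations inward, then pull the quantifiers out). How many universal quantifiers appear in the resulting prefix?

Eliminate → and ↔ using ¬ and ∨.
  ¬(¬(∃z H(z,z)) ∨ ¬(∃y H(y,y)) ∨ (∃z ¬H(z,z)))
Drive negations inward (¬∀x A ≡ ∃x ¬A, ¬∃x A ≡ ∀x ¬A, De Morgan for ∧/∨):
  (∃z H(z,z)) ∧ (∃y H(y,y)) ∧ (∀z H(z,z))
Give each quantifier a distinct variable: z↦z1.
  (∃z H(z,z)) ∧ (∃y H(y,y)) ∧ (∀z1 H(z1,z1))
Pull the quantifiers to the front (each side's bound variable is not free in the other side):
  ∃z ∃y ∀z1 (H(z,z) ∧ H(y,y) ∧ H(z1,z1))
The prefix is ∃z ∃y ∀z1: 1 universal, 2 existential.

1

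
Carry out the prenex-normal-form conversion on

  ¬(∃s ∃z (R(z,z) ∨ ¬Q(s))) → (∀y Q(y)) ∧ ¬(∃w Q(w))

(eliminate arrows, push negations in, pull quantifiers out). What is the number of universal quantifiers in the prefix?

First replace A → B with ¬A ∨ B.
  ¬¬(∃s ∃z (R(z,z) ∨ ¬Q(s))) ∨ (∀y Q(y)) ∧ ¬(∃w Q(w))
Move each ¬ inward, flipping quantifiers it crosses:
  (∃s ∃z (R(z,z) ∨ ¬Q(s))) ∨ (∀y Q(y)) ∧ (∀w ¬Q(w))
All bound variables are already distinct, so no renaming is needed.
Finally move all quantifiers to the prefix:
  ∃s ∃z ∀y ∀w (R(z,z) ∨ ¬Q(s) ∨ Q(y) ∧ ¬Q(w))
The prefix is ∃s ∃z ∀y ∀w: 2 universal, 2 existential.

2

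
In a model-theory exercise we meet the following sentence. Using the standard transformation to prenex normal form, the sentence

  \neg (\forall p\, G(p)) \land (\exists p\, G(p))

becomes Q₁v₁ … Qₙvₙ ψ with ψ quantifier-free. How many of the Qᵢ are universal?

0

Push ¬ through the quantifiers and connectives to reach negation normal form:
  (\exists p\, \neg G(p)) \land (\exists p\, G(p))
Give each quantifier a distinct variable: p↦z.
  (\exists p\, \neg G(p)) \land (\exists z\, G(z))
Finally move all quantifiers to the prefix:
  \exists p\, \exists z\, (\neg G(p) \land G(z))
The prefix is \exists p \exists z: 0 universal, 2 existential.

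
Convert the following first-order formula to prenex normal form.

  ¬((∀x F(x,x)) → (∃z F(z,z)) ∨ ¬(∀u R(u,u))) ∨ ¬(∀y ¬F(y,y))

∀x ∀z ∀u ∃y (F(x,x) ∧ ¬F(z,z) ∧ R(u,u) ∨ F(y,y))

Rewrite implications/biconditionals: A → B as ¬A ∨ B.
  ¬(¬(∀x F(x,x)) ∨ (∃z F(z,z)) ∨ ¬(∀u R(u,u))) ∨ ¬(∀y ¬F(y,y))
Drive negations inward (¬∀x A ≡ ∃x ¬A, ¬∃x A ≡ ∀x ¬A, De Morgan for ∧/∨):
  (∀x F(x,x)) ∧ (∀z ¬F(z,z)) ∧ (∀u R(u,u)) ∨ (∃y F(y,y))
Pull the quantifiers to the front (each side's bound variable is not free in the other side):
  ∀x ∀z ∀u ∃y (F(x,x) ∧ ¬F(z,z) ∧ R(u,u) ∨ F(y,y))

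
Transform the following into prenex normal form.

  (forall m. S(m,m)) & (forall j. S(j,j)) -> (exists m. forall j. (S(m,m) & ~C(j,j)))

exists m. exists j. exists p. forall c. (~S(m,m) | ~S(j,j) | S(p,p) & ~C(c,c))

First replace A → B with ¬A ∨ B.
  ~((forall m. S(m,m)) & (forall j. S(j,j))) | (exists m. forall j. (S(m,m) & ~C(j,j)))
Move each ¬ inward, flipping quantifiers it crosses:
  (exists m. ~S(m,m)) | (exists j. ~S(j,j)) | (exists m. forall j. (S(m,m) & ~C(j,j)))
Rename bound variables to avoid capture: m↦p, j↦c.
  (exists m. ~S(m,m)) | (exists j. ~S(j,j)) | (exists p. forall c. (S(p,p) & ~C(c,c)))
Extract every quantifier outward, since the variables are now distinct and don't occur free across branches:
  exists m. exists j. exists p. forall c. (~S(m,m) | ~S(j,j) | S(p,p) & ~C(c,c))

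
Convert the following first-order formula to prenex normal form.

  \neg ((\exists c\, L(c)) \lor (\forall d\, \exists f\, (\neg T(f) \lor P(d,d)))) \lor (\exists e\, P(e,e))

\forall c\, \exists d\, \forall f\, \exists e\, (\neg L(c) \land T(f) \land \neg P(d,d) \lor P(e,e))

Push ¬ through the quantifiers and connectives to reach negation normal form:
  (\forall c\, \neg L(c)) \land (\exists d\, \forall f\, (T(f) \land \neg P(d,d))) \lor (\exists e\, P(e,e))
All bound variables are already distinct, so no renaming is needed.
Extract every quantifier outward, since the variables are now distinct and don't occur free across branches:
  \forall c\, \exists d\, \forall f\, \exists e\, (\neg L(c) \land T(f) \land \neg P(d,d) \lor P(e,e))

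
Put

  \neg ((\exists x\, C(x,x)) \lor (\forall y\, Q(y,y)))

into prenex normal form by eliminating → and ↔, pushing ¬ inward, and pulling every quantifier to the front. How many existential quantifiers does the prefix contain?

1

Move each ¬ inward, flipping quantifiers it crosses:
  (\forall x\, \neg C(x,x)) \land (\exists y\, \neg Q(y,y))
Pull the quantifiers to the front (each side's bound variable is not free in the other side):
  \forall x\, \exists y\, (\neg C(x,x) \land \neg Q(y,y))
The prefix is \forall x \exists y: 1 universal, 1 existential.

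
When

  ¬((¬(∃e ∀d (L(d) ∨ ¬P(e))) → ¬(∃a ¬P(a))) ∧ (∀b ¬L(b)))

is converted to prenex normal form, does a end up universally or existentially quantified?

Rewrite implications/biconditionals: A → B as ¬A ∨ B.
  ¬((¬¬(∃e ∀d (L(d) ∨ ¬P(e))) ∨ ¬(∃a ¬P(a))) ∧ (∀b ¬L(b)))
Drive negations inward (¬∀x A ≡ ∃x ¬A, ¬∃x A ≡ ∀x ¬A, De Morgan for ∧/∨):
  (∀e ∃d (¬L(d) ∧ P(e))) ∧ (∃a ¬P(a)) ∨ (∃b L(b))
All bound variables are already distinct, so no renaming is needed.
Finally move all quantifiers to the prefix:
  ∀e ∃d ∃a ∃b (¬L(d) ∧ P(e) ∧ ¬P(a) ∨ L(b))
The quantifier ∃a sits under an even number of negations (counting the antecedent side of each →), so it remains existential.

existential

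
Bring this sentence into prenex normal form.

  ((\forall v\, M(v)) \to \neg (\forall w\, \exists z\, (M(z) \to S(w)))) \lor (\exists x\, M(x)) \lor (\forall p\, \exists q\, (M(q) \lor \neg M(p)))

Rewrite implications/biconditionals: A → B as ¬A ∨ B.
  \neg (\forall v\, M(v)) \lor \neg (\forall w\, \exists z\, (\neg M(z) \lor S(w))) \lor (\exists x\, M(x)) \lor (\forall p\, \exists q\, (M(q) \lor \neg M(p)))
Push ¬ through the quantifiers and connectives to reach negation normal form:
  (\exists v\, \neg M(v)) \lor (\exists w\, \forall z\, (M(z) \land \neg S(w))) \lor (\exists x\, M(x)) \lor (\forall p\, \exists q\, (M(q) \lor \neg M(p)))
All bound variables are already distinct, so no renaming is needed.
Pull the quantifiers to the front (each side's bound variable is not free in the other side):
  \exists v\, \exists w\, \forall z\, \exists x\, \forall p\, \exists q\, (\neg M(v) \lor M(z) \land \neg S(w) \lor M(x) \lor M(q) \lor \neg M(p))

\exists v\, \exists w\, \forall z\, \exists x\, \forall p\, \exists q\, (\neg M(v) \lor M(z) \land \neg S(w) \lor M(x) \lor M(q) \lor \neg M(p))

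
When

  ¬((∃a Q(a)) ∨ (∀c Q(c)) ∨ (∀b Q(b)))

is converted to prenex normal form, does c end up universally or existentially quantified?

Move each ¬ inward, flipping quantifiers it crosses:
  (∀a ¬Q(a)) ∧ (∃c ¬Q(c)) ∧ (∃b ¬Q(b))
All bound variables are already distinct, so no renaming is needed.
Pull the quantifiers to the front (each side's bound variable is not free in the other side):
  ∀a ∃c ∃b (¬Q(a) ∧ ¬Q(c) ∧ ¬Q(b))
The quantifier ∀c sits under an odd number of negations, so it flips to ∃c.

existential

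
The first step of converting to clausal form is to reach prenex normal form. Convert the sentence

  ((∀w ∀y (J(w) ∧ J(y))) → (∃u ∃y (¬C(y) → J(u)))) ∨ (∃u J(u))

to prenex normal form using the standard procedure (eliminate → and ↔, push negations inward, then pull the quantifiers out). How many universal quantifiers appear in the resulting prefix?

0

Eliminate → and ↔ using ¬ and ∨.
  ¬(∀w ∀y (J(w) ∧ J(y))) ∨ (∃u ∃y (¬¬C(y) ∨ J(u))) ∨ (∃u J(u))
Move each ¬ inward, flipping quantifiers it crosses:
  (∃w ∃y (¬J(w) ∨ ¬J(y))) ∨ (∃u ∃y (C(y) ∨ J(u))) ∨ (∃u J(u))
Give each quantifier a distinct variable: y↦c, u↦q.
  (∃w ∃y (¬J(w) ∨ ¬J(y))) ∨ (∃u ∃c (C(c) ∨ J(u))) ∨ (∃q J(q))
Extract every quantifier outward, since the variables are now distinct and don't occur free across branches:
  ∃w ∃y ∃u ∃c ∃q (¬J(w) ∨ ¬J(y) ∨ C(c) ∨ J(u) ∨ J(q))
The prefix is ∃w ∃y ∃u ∃c ∃q: 0 universal, 5 existential.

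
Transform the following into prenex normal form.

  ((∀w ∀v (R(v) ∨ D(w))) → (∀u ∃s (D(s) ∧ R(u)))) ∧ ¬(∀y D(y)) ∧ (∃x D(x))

Eliminate → and ↔ using ¬ and ∨.
  (¬(∀w ∀v (R(v) ∨ D(w))) ∨ (∀u ∃s (D(s) ∧ R(u)))) ∧ ¬(∀y D(y)) ∧ (∃x D(x))
Drive negations inward (¬∀x A ≡ ∃x ¬A, ¬∃x A ≡ ∀x ¬A, De Morgan for ∧/∨):
  ((∃w ∃v (¬R(v) ∧ ¬D(w))) ∨ (∀u ∃s (D(s) ∧ R(u)))) ∧ (∃y ¬D(y)) ∧ (∃x D(x))
All bound variables are already distinct, so no renaming is needed.
Finally move all quantifiers to the prefix:
  ∃w ∃v ∀u ∃s ∃y ∃x ((¬R(v) ∧ ¬D(w) ∨ D(s) ∧ R(u)) ∧ ¬D(y) ∧ D(x))

∃w ∃v ∀u ∃s ∃y ∃x ((¬R(v) ∧ ¬D(w) ∨ D(s) ∧ R(u)) ∧ ¬D(y) ∧ D(x))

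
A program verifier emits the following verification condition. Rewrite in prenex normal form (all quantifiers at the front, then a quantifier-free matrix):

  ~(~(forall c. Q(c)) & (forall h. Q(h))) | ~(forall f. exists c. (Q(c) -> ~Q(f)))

forall c. exists h. exists f. forall u1. (Q(c) | ~Q(h) | Q(u1) & Q(f))

Eliminate → and ↔ using ¬ and ∨.
  ~(~(forall c. Q(c)) & (forall h. Q(h))) | ~(forall f. exists c. (~Q(c) | ~Q(f)))
Drive negations inward (¬∀x A ≡ ∃x ¬A, ¬∃x A ≡ ∀x ¬A, De Morgan for ∧/∨):
  (forall c. Q(c)) | (exists h. ~Q(h)) | (exists f. forall c. (Q(c) & Q(f)))
Rename bound variables to avoid capture: c↦u1.
  (forall c. Q(c)) | (exists h. ~Q(h)) | (exists f. forall u1. (Q(u1) & Q(f)))
Finally move all quantifiers to the prefix:
  forall c. exists h. exists f. forall u1. (Q(c) | ~Q(h) | Q(u1) & Q(f))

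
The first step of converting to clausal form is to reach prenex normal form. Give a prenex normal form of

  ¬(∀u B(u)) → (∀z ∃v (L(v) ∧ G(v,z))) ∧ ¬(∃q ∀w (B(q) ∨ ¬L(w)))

Rewrite implications/biconditionals: A → B as ¬A ∨ B.
  ¬¬(∀u B(u)) ∨ (∀z ∃v (L(v) ∧ G(v,z))) ∧ ¬(∃q ∀w (B(q) ∨ ¬L(w)))
Push ¬ through the quantifiers and connectives to reach negation normal form:
  (∀u B(u)) ∨ (∀z ∃v (L(v) ∧ G(v,z))) ∧ (∀q ∃w (¬B(q) ∧ L(w)))
Finally move all quantifiers to the prefix:
  ∀u ∀z ∃v ∀q ∃w (B(u) ∨ L(v) ∧ G(v,z) ∧ ¬B(q) ∧ L(w))

∀u ∀z ∃v ∀q ∃w (B(u) ∨ L(v) ∧ G(v,z) ∧ ¬B(q) ∧ L(w))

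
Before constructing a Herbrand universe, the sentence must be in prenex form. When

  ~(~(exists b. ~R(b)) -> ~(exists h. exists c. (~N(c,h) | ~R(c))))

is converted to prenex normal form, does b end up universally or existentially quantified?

universal

Eliminate → and ↔ using ¬ and ∨.
  ~(~~(exists b. ~R(b)) | ~(exists h. exists c. (~N(c,h) | ~R(c))))
Move each ¬ inward, flipping quantifiers it crosses:
  (forall b. R(b)) & (exists h. exists c. (~N(c,h) | ~R(c)))
All bound variables are already distinct, so no renaming is needed.
Extract every quantifier outward, since the variables are now distinct and don't occur free across branches:
  forall b. exists h. exists c. (R(b) & (~N(c,h) | ~R(c)))
The quantifier exists b sits under an odd number of negations (counting the antecedent side of each →), so it flips to forall b.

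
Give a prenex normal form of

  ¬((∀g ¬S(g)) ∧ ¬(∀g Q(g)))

Drive negations inward (¬∀x A ≡ ∃x ¬A, ¬∃x A ≡ ∀x ¬A, De Morgan for ∧/∨):
  (∃g S(g)) ∨ (∀g Q(g))
Standardize variables apart so no two quantifiers bind the same name: g↦z.
  (∃g S(g)) ∨ (∀z Q(z))
Finally move all quantifiers to the prefix:
  ∃g ∀z (S(g) ∨ Q(z))

∃g ∀z (S(g) ∨ Q(z))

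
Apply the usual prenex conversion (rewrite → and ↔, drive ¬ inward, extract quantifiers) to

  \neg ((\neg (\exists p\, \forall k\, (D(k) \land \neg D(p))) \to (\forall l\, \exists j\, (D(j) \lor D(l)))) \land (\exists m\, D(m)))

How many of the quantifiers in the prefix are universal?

3

Rewrite implications/biconditionals: A → B as ¬A ∨ B.
  \neg ((\neg \neg (\exists p\, \forall k\, (D(k) \land \neg D(p))) \lor (\forall l\, \exists j\, (D(j) \lor D(l)))) \land (\exists m\, D(m)))
Drive negations inward (¬∀x A ≡ ∃x ¬A, ¬∃x A ≡ ∀x ¬A, De Morgan for ∧/∨):
  (\forall p\, \exists k\, (\neg D(k) \lor D(p))) \land (\exists l\, \forall j\, (\neg D(j) \land \neg D(l))) \lor (\forall m\, \neg D(m))
All bound variables are already distinct, so no renaming is needed.
Finally move all quantifiers to the prefix:
  \forall p\, \exists k\, \exists l\, \forall j\, \forall m\, ((\neg D(k) \lor D(p)) \land \neg D(j) \land \neg D(l) \lor \neg D(m))
The prefix is \forall p \exists k \exists l \forall j \forall m: 3 universal, 2 existential.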